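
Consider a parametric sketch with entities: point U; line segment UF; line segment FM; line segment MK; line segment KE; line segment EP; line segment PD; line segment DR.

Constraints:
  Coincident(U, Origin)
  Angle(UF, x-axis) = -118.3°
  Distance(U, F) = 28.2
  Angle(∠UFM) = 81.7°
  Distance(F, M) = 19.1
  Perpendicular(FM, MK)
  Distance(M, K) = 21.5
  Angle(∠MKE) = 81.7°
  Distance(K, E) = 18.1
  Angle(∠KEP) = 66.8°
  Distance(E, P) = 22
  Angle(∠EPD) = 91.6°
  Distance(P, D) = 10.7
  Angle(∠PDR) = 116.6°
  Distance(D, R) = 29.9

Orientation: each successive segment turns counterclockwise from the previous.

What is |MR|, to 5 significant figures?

35.332

U is at the origin; UF runs at -118.3° with length 28.2, so F = (-13.369, -24.829). ∠UFM = 81.7° gives FM at -20.000° from the x-axis; with |FM| = 19.1, M = (4.5788, -31.362). FM ⟂ MK, so MK runs at 70.000°; with |MK| = 21.5, K = (11.932, -11.159). ∠MKE = 81.7° gives KE at 168.30° from the x-axis; with |KE| = 18.1, E = (-5.7917, -7.4882). ∠KEP = 66.8° gives EP at -78.500° from the x-axis; with |EP| = 22.0, P = (-1.4056, -29.047). ∠EPD = 91.6° gives PD at 9.9000° from the x-axis; with |PD| = 10.7, D = (9.1351, -27.207). ∠PDR = 116.6° gives DR at 73.300° from the x-axis; with |DR| = 29.9, R = (17.727, 1.4320). Then |MR| = |R − M| = 35.332.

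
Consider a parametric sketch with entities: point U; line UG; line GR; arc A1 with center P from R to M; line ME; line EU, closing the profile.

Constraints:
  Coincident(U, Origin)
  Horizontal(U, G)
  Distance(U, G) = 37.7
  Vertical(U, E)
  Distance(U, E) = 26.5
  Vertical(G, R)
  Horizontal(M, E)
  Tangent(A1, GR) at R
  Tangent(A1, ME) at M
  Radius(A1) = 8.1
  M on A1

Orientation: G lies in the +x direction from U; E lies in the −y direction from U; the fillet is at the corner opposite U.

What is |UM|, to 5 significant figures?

39.729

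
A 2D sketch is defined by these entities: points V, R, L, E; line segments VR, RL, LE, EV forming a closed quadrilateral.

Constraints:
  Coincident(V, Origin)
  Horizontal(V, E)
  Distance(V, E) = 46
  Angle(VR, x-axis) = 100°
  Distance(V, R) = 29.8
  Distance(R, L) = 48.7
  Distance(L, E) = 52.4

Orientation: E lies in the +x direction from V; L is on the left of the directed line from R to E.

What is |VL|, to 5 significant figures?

64.264

V is at the origin; V and E share the same y with |VE| = 46.0 and E in +x, so E = (46.0, 0). VR runs at 100.0° with |VR| = 29.8, so R = (-5.1747, 29.347). L is determined by |RL| = 48.7 and |LE| = 52.4 together: it lies at the intersection of circle(R, 48.7) and circle(E, 52.4). With |RE| = 58.992, the foot of the radical line on RE is 26.326 from R and the perpendicular offset is √(48.7² − 26.326²) = 40.971. Taking the left-of-RE solution: L = (38.044, 51.793).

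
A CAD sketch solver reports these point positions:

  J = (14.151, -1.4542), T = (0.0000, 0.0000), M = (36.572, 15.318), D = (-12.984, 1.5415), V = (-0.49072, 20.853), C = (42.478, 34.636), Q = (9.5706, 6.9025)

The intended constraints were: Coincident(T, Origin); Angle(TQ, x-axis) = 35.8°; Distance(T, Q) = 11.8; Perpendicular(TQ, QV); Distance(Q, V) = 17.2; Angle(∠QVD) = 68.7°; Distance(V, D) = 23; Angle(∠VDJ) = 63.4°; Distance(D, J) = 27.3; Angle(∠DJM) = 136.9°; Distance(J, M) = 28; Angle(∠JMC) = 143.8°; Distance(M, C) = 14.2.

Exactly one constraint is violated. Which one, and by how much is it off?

Distance(M, C) = 14.2 — off by 6.00.

T = (0.00, 0.00) ✓; TQ at 35.80° ✓; |TQ| = 11.80 ✓; ∠(TQ, QV) = 90.00° ✓; |QV| = 17.20 ✓; ∠QVD = 68.70° ✓; |VD| = 23.00 ✓; ∠VDJ = 63.40° ✓; |DJ| = 27.30 ✓; ∠DJM = 136.9° ✓; |JM| = 28.00 ✓; ∠JMC = 143.8° ✓; |MC| = 20.20 ✗.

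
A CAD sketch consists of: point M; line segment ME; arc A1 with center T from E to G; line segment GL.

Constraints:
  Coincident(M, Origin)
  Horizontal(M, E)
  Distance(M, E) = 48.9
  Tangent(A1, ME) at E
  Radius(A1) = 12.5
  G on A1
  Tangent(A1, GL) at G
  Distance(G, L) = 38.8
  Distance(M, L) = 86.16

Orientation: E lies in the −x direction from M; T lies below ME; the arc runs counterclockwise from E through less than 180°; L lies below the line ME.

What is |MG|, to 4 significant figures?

61.28

M is at the origin; M and E share the same y with |ME| = 48.9 and E on the −x side, so E = (-48.90, 0.000). A1 meets ME tangentially, so TE is at right angles to ME, so T = E + (0, -12.5) = (-48.90, -12.50). Since TG ⟂ GL (tangency), |TL| = √(12.5² + 38.8²) = 40.76 regardless of where G sits on A1. So L lies on both circle(M, 86.16) and circle(T, 40.76); the below-ME intersection is L = (-73.45, -45.04). G is the foot of the tangent from L: G = (-60.71, -8.395).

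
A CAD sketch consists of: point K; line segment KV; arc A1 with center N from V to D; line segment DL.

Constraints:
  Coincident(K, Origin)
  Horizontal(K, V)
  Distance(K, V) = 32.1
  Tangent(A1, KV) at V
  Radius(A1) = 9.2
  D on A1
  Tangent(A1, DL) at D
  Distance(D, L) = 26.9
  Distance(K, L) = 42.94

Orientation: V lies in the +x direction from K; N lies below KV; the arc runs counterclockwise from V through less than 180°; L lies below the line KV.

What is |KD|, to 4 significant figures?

24.71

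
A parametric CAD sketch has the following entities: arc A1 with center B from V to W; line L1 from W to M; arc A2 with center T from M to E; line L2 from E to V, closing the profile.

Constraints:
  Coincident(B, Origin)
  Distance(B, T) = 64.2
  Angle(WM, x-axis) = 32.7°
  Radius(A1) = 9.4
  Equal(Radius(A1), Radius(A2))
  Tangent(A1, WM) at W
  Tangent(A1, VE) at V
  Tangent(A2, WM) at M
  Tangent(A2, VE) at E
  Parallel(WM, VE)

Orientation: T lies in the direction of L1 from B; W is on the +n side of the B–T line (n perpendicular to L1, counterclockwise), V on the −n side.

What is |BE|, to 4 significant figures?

64.88

The slot axis is L1's direction at 32.7°, so u = (cos 32.7°, sin 32.7°) = (0.8415, 0.5402) and n = (−sin 32.7°, cos 32.7°) = (-0.5402, 0.8415). B is at the origin and T lies 64.2 along u from B, so T = 64.2·u = (54.02, 34.68). Tangency of A1 to both parallel lines with radius 9.4 puts W and V at B ± 9.4·n: W = (-5.078, 7.910), V = (5.078, -7.910). Equal radii place M and E the same way about T: M = T + 9.4·n = (48.95, 42.59), E = T − 9.4·n = (59.10, 26.77). Then |BE| = |E − B| = 64.88.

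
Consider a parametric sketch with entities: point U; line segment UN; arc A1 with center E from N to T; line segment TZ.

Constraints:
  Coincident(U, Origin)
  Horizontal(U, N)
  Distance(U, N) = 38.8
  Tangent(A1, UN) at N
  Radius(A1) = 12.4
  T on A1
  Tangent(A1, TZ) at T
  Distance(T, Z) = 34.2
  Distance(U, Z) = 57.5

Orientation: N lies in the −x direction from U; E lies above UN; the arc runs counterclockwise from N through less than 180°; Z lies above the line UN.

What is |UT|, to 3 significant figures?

30.1

U is at the origin; U and N share the same y with |UN| = 38.8 and N on the −x side, so N = (-38.8, 0.00). A1 meets UN tangentially, so EN is at right angles to UN, so E = N + (0, 12.4) = (-38.8, 12.4). Since ET ⟂ TZ (tangency), |EZ| = √(12.4² + 34.2²) = 36.4 regardless of where T sits on A1. So Z lies on both circle(U, 57.5) and circle(E, 36.4); the above-UN intersection is Z = (-31.6, 48.1). T is the foot of the tangent from Z: T = (-26.5, 14.2).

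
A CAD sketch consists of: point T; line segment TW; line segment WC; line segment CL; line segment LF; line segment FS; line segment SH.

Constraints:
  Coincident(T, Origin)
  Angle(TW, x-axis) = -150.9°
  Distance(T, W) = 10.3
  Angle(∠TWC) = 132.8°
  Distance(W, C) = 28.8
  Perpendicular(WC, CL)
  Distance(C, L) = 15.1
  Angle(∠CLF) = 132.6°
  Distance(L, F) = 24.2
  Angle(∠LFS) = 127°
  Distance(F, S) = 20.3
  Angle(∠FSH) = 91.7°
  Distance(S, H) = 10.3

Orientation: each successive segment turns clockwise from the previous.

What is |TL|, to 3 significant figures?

36.6

T is at the origin; TW runs at -150.9° with length 10.3, so W = (-9.00, -5.01). ∠TWC = 132.8° gives WC at 162° from the x-axis; with |WC| = 28.8, C = (-36.4, 3.94). The perpendicularity gives CL at right angles to WC, so CL runs at 71.9°; with |CL| = 15.1, L = (-31.7, 18.3). Then |TL| = |L − T| = 36.6.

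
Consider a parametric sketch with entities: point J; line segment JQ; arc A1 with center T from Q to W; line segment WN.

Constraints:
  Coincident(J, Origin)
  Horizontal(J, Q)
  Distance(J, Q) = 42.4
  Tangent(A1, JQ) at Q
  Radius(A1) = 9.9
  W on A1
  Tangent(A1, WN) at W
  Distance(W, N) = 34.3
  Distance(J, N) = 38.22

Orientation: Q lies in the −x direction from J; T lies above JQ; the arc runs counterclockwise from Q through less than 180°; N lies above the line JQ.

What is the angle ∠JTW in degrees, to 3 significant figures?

17.3°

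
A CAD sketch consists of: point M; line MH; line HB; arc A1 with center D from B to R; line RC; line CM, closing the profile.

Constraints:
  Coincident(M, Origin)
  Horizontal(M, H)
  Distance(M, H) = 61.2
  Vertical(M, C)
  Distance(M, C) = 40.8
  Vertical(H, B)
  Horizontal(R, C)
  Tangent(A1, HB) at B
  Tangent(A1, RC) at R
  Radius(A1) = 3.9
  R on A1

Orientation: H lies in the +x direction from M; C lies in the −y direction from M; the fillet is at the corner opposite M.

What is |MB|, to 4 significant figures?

71.46

The virtual corner opposite M is at (61.20, -40.80). Since A1 is tangent to HB there, DB ⟂ HB and the tangent condition forces DR to be normal to RC, with radius 3.9, so the center D sits 3.9 in from both sides at D = (57.30, -36.90). That places the tangent points at B = (61.20, -36.90) on HB and R = (57.30, -40.80) on RC. Then |MB| = |B − M| = 71.46.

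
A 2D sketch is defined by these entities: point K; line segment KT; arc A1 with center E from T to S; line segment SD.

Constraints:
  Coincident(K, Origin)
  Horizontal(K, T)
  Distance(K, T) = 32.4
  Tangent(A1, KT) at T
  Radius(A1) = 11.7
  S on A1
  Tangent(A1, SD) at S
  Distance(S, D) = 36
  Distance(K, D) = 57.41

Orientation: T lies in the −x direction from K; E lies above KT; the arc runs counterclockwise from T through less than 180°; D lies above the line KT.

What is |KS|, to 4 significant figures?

25.45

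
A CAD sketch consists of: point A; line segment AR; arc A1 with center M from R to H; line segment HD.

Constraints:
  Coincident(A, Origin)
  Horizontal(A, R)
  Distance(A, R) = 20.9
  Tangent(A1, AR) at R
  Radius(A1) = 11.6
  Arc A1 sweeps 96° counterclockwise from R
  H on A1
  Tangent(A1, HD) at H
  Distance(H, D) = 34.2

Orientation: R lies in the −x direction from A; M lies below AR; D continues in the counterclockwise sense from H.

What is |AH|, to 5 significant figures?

34.875

A is at the origin; AR is horizontal with |AR| = 20.9 and R on the −x side, so R = (-20.900, 0.0000). The tangent condition forces MR to be normal to AR, so M = R + (0, -11.6) = (-20.900, -11.600). On A1, R sits at bearing 90° from M; a 96° counterclockwise sweep puts H at bearing 186°, so H = M + 11.6·(cos 186°, sin 186°) = (-32.436, -12.813). Then |AH| = |H − A| = 34.875.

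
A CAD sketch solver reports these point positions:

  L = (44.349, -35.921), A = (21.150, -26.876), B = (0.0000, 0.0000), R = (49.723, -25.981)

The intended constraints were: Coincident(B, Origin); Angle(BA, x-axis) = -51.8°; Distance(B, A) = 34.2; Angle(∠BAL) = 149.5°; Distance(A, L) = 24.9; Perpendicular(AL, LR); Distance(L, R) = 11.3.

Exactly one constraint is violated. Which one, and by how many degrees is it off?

Perpendicular(AL, LR) — off by 7.10°.

B = (0.00, 0.00) ✓; BA at -51.80° ✓; |BA| = 34.20 ✓; ∠BAL = 149.5° ✓; |AL| = 24.90 ✓; ∠(AL, LR) = 82.90° ✗; |LR| = 11.30 ✓.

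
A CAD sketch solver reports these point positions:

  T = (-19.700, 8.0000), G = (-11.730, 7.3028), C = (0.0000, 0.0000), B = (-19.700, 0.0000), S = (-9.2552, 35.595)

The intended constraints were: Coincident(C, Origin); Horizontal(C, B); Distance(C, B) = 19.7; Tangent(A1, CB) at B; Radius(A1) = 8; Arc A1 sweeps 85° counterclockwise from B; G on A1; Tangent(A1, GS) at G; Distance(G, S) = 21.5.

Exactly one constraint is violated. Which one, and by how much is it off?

Distance(G, S) = 21.5 — off by 6.90.

C = (0.00, 0.00) ✓; C.y = 0.00, B.y = 0.00 ✓; |CB| = 19.70 ✓; ∠(TB, BC) = 90.00° ✓; |TB| = 8.000 ✓; bearing(T→G) − bearing(T→B) = 85.00° ✓; |TG| = 8.000 ✓; ∠(TG, GS) = 90.00° ✓; |GS| = 28.40 ✗.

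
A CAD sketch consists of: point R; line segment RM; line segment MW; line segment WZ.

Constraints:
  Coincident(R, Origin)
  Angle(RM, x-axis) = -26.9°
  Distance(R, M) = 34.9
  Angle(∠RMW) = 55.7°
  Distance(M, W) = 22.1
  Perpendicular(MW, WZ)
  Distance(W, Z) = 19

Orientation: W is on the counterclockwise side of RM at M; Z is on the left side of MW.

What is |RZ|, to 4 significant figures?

10.13

∠RMW = 55.7°, so MW runs at -26.9° + (180° − 55.7°) = 97.40° from the x-axis; with |MW| = 22.1, W = M + 22.1·(cos 97.40°, sin 97.40°) = (28.28, 6.126). MW is perpendicular to WZ; with |WZ| = 19.0 on the left of MW, Z = W + 19.0·(-0.9917, -0.1288) = (9.436, 3.679). Then |RZ| = |Z − R| = 10.13.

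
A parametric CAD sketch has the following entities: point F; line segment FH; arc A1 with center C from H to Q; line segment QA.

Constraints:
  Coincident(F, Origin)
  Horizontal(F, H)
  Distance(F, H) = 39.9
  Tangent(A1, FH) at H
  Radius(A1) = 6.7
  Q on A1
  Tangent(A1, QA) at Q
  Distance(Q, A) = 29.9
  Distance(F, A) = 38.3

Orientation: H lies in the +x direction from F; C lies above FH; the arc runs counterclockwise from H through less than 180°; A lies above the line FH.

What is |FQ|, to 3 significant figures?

45.8

Checks: ∠(CH, HF) = 90.00° ✓; |CH| = 6.700 ✓; |CQ| = 6.700 ✓; ∠(CQ, QA) = 90.00° ✓; |QA| = 29.90 ✓; |FA| = 38.30 ✓.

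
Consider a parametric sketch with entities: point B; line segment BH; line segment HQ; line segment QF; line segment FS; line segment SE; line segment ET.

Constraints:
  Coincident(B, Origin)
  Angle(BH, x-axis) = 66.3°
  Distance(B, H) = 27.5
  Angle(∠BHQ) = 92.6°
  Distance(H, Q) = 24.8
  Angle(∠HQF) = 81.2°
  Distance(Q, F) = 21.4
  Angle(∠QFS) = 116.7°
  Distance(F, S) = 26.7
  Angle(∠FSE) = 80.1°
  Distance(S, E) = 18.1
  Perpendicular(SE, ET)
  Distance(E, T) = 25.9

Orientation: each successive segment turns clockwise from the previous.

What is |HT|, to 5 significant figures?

20.778

B is at the origin; BH runs at 66.3° with length 27.5, so H = (11.054, 25.181). ∠BHQ = 92.6° gives HQ at -21.100° from the x-axis; with |HQ| = 24.8, Q = (34.191, 16.253). ∠HQF = 81.2° gives QF at -119.90° from the x-axis; with |QF| = 21.4, F = (23.523, -2.2988). ∠QFS = 116.7° gives FS at 176.80° from the x-axis; with |FS| = 26.7, S = (-3.1352, -0.80836). ∠FSE = 80.1° gives SE at 76.900° from the x-axis; with |SE| = 18.1, E = (0.96719, 16.821). SE ⟂ ET, so ET runs at -13.100°; with |ET| = 25.9, T = (26.193, 10.950). Then |HT| = |T − H| = 20.778.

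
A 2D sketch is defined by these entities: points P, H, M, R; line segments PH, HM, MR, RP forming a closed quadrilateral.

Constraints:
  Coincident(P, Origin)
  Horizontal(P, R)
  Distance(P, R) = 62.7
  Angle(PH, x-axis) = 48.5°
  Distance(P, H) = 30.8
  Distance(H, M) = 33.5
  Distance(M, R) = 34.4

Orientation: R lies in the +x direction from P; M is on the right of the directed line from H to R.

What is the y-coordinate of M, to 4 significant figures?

-9.163

Checks: |HM| = 33.50 ✓; |MR| = 34.40 ✓.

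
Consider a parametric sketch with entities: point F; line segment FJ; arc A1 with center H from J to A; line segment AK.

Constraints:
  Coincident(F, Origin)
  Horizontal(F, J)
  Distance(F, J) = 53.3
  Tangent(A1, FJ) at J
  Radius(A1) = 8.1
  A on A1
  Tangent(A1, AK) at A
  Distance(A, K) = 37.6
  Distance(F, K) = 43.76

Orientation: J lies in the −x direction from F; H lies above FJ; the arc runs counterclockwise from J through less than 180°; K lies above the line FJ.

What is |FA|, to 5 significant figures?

46.656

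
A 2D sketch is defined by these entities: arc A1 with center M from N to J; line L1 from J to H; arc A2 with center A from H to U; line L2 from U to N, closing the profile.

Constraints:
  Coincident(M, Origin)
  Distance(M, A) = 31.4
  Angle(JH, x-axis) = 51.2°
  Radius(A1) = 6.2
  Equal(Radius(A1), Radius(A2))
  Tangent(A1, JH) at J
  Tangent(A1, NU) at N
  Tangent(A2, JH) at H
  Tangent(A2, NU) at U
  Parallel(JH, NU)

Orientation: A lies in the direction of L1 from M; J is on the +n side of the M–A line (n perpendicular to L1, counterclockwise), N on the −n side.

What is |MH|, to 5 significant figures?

32.006

Tangency of A1 to both parallel lines with radius 6.2 puts J and N at M ± 6.2·n: J = (-4.8319, 3.8849), N = (4.8319, -3.8849). Equal radii place H and U the same way about A: H = A + 6.2·n = (14.843, 28.356), U = A − 6.2·n = (24.507, 20.586). Then |MH| = |H − M| = 32.006.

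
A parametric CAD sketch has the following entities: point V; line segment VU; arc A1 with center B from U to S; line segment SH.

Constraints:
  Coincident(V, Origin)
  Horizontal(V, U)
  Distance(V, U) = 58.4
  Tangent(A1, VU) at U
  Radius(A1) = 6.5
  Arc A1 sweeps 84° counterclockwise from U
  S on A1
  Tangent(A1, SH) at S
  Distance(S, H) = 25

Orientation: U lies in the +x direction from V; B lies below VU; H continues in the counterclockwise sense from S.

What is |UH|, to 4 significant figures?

32.00

V is at the origin; VU is horizontal with |VU| = 58.4 and U on the +x side, so U = (58.40, 0.000). Tangency of A1 to VU means the radius BU is perpendicular to VU, so B = U + (0, -6.5) = (58.40, -6.500). On A1, U sits at bearing 90° from B; an 84° counterclockwise sweep puts S at bearing 174°, so S = B + 6.5·(cos 174°, sin 174°) = (51.94, -5.821). The tangent condition forces BS to be normal to SH, so SH runs along (−sin 174°, cos 174°); with |SH| = 25.0, H = (49.32, -30.68). Then |UH| = |H − U| = 32.00.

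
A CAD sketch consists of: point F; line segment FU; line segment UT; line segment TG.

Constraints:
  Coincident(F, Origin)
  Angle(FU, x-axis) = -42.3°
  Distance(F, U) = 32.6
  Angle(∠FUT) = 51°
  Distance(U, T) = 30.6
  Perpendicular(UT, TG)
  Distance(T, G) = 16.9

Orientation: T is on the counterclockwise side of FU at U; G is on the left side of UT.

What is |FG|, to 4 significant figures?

13.15

F is at the origin; FU runs at -42.3° with length 32.6, so U = 32.6·(cos -42.3°, sin -42.3°) = (24.11, -21.94). ∠FUT = 51.0°, so UT runs at -42.3° + (180° − 51.0°) = 86.70° from the x-axis; with |UT| = 30.6, T = U + 30.6·(cos 86.70°, sin 86.70°) = (25.87, 8.609). UT is perpendicular to TG; with |TG| = 16.9 on the left of UT, G = T + 16.9·(-0.9983, 0.05756) = (9.001, 9.582). Then |FG| = |G − F| = 13.15.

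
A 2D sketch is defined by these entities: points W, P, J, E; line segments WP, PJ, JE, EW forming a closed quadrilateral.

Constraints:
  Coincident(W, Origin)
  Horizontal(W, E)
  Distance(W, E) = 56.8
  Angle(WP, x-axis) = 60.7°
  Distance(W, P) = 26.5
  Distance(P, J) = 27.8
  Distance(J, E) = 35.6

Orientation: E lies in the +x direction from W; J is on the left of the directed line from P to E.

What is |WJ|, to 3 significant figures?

50.4

Checks: |PJ| = 27.80 ✓; |JE| = 35.60 ✓.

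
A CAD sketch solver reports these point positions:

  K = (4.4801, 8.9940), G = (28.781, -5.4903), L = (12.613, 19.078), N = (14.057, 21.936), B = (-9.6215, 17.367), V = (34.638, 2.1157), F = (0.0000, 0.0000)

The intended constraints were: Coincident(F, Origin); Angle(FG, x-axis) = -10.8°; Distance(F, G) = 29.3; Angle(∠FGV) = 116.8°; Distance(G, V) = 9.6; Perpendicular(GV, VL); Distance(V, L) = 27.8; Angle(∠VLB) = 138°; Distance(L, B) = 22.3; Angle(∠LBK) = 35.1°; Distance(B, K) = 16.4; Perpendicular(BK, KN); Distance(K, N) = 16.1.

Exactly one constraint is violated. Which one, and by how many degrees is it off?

Perpendicular(BK, KN) — off by 5.80°.

F = (0.00, 0.00) ✓; FG at -10.80° ✓; |FG| = 29.30 ✓; ∠FGV = 116.8° ✓; |GV| = 9.600 ✓; ∠(GV, VL) = 90.00° ✓; |VL| = 27.80 ✓; ∠VLB = 138.0° ✓; |LB| = 22.30 ✓; ∠LBK = 35.10° ✓; |BK| = 16.40 ✓; ∠(BK, KN) = 84.20° ✗; |KN| = 16.10 ✓.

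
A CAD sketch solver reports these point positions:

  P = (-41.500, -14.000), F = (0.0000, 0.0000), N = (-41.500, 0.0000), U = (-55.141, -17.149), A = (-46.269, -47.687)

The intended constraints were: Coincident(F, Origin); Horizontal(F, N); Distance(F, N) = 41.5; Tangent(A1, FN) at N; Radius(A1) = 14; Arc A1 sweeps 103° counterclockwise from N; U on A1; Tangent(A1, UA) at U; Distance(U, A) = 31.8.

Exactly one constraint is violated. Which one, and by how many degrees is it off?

Tangent(A1, UA) at U — off by 3.20°.

F = (0.00, 0.00) ✓; F.y = 0.00, N.y = 0.00 ✓; |FN| = 41.50 ✓; ∠(PN, NF) = 90.00° ✓; |PN| = 14.00 ✓; bearing(P→U) − bearing(P→N) = 103.0° ✓; |PU| = 14.00 ✓; ∠(PU, UA) = 86.80° ✗; |UA| = 31.80 ✓.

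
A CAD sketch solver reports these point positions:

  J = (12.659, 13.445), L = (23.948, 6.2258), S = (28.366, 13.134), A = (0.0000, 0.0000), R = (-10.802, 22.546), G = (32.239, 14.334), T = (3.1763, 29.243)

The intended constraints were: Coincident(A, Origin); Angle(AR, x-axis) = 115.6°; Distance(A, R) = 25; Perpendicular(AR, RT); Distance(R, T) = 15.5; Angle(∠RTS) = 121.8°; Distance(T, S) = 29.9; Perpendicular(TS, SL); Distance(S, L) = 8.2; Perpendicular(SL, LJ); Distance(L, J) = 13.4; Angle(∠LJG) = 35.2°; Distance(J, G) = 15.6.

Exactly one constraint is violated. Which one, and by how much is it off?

Distance(J, G) = 15.6 — off by 4.00.

A = (0.00, 0.00) ✓; AR at 115.6° ✓; |AR| = 25.00 ✓; ∠(AR, RT) = 90.00° ✓; |RT| = 15.50 ✓; ∠RTS = 121.8° ✓; |TS| = 29.90 ✓; ∠(TS, SL) = 90.00° ✓; |SL| = 8.200 ✓; ∠(SL, LJ) = 90.00° ✓; |LJ| = 13.40 ✓; ∠LJG = 35.20° ✓; |JG| = 19.60 ✗.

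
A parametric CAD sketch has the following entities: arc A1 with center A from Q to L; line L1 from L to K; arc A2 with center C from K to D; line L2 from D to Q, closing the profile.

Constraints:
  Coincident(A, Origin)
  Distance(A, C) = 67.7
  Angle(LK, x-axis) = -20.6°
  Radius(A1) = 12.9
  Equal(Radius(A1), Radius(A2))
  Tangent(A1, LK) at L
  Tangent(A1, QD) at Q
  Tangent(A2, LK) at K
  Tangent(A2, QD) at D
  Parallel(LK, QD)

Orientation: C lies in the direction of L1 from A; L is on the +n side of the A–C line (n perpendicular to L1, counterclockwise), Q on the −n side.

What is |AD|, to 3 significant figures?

68.9

Tangency of A1 to both parallel lines with radius 12.9 puts L and Q at A ± 12.9·n: L = (4.54, 12.1), Q = (-4.54, -12.1). Equal radii place K and D the same way about C: K = C + 12.9·n = (67.9, -11.7), D = C − 12.9·n = (58.8, -35.9). Then |AD| = |D − A| = 68.9.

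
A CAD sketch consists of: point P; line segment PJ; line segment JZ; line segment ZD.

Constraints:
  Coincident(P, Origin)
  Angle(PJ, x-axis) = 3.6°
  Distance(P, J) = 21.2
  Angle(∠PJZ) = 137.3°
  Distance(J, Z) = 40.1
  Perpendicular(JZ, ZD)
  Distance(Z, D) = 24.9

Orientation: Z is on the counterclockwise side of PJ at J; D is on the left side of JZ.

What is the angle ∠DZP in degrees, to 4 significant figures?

75.52°

P is at the origin; PJ runs at 3.6° with length 21.2, so J = 21.2·(cos 3.6°, sin 3.6°) = (21.16, 1.331). ∠PJZ = 137.3°, so JZ runs at 3.6° + (180° − 137.3°) = 46.30° from the x-axis; with |JZ| = 40.1, Z = J + 40.1·(cos 46.30°, sin 46.30°) = (48.86, 30.32). The perpendicularity gives ZD at right angles to JZ; with |ZD| = 24.9 on the left of JZ, D = Z + 24.9·(-0.7230, 0.6909) = (30.86, 47.53). Then cos ∠DZP = ZD·ZP / (|ZD||ZP|), giving 75.52°.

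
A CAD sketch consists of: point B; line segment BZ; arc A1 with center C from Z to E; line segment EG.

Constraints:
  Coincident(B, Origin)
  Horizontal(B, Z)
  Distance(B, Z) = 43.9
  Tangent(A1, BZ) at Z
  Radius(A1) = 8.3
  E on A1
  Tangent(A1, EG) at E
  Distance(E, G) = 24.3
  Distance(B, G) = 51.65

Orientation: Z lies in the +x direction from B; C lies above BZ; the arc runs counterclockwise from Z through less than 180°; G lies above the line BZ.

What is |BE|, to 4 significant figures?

52.61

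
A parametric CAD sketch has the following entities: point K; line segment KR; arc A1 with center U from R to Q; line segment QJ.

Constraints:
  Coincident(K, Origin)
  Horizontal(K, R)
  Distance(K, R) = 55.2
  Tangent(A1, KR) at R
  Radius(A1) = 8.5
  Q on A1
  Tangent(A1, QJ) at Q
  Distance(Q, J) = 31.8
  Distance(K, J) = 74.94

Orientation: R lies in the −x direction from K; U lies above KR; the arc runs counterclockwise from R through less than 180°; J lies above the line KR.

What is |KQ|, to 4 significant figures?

49.39

K is at the origin; KR is horizontal with |KR| = 55.2 and R on the −x side, so R = (-55.20, 0.000). A1 meets KR tangentially, so UR is at right angles to KR, so U = R + (0, 8.5) = (-55.20, 8.500). Since UQ ⟂ QJ (tangency), |UJ| = √(8.5² + 31.8²) = 32.92 regardless of where Q sits on A1. So J lies on both circle(K, 74.94) and circle(U, 32.92); the above-KR intersection is J = (-63.08, 40.46). Q is the foot of the tangent from J: Q = (-47.75, 12.60).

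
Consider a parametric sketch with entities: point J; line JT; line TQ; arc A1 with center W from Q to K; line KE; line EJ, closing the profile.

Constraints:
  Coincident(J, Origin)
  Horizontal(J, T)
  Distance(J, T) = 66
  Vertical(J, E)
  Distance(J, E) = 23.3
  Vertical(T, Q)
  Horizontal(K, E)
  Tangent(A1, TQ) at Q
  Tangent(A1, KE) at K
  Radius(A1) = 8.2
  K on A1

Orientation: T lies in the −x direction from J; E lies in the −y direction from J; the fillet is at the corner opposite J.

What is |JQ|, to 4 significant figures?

67.71

J is at the origin; JT is horizontal with |JT| = 66.0 and T on the −x side, so T = (-66.00, 0.000). J and E share the same x with |JE| = 23.3 and E on the −y side, so E = (0.000, -23.30). The virtual corner opposite J is at (-66.00, -23.30). Tangency of A1 to TQ means the radius WQ is perpendicular to TQ and the tangent condition forces WK to be normal to KE, with radius 8.2, so the center W sits 8.2 in from both sides at W = (-57.80, -15.10). That places the tangent points at Q = (-66.00, -15.10) on TQ and K = (-57.80, -23.30) on KE. Then |JQ| = |Q − J| = 67.71.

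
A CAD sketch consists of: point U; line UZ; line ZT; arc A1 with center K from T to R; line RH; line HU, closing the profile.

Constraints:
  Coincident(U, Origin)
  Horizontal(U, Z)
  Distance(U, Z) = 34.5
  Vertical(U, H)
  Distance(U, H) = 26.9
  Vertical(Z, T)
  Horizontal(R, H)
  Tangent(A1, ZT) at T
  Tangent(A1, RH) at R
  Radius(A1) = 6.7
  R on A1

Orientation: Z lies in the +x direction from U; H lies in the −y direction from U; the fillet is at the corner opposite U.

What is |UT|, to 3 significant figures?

40.0

U is at the origin; U and Z share the same y with |UZ| = 34.5 and Z on the +x side, so Z = (34.5, 0.00). U and H share the same x with |UH| = 26.9 and H on the −y side, so H = (0.00, -26.9). The virtual corner opposite U is at (34.5, -26.9). The tangent condition forces KT to be normal to ZT and A1 meets RH tangentially, so KR is at right angles to RH, with radius 6.7, so the center K sits 6.7 in from both sides at K = (27.8, -20.2). That places the tangent points at T = (34.5, -20.2) on ZT and R = (27.8, -26.9) on RH. Then |UT| = |T − U| = 40.0.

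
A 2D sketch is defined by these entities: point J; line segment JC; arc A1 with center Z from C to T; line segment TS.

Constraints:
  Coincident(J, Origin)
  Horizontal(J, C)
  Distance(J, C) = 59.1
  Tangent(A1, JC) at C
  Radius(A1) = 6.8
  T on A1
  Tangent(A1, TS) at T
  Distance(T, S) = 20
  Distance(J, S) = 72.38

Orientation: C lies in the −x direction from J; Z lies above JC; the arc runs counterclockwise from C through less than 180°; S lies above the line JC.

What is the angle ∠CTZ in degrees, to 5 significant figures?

23.934°

Checks: ∠(ZC, CJ) = 90.00° ✓; |ZT| = 6.800 ✓; ∠(ZT, TS) = 90.00° ✓; |TS| = 20.00 ✓; |JS| = 72.38 ✓.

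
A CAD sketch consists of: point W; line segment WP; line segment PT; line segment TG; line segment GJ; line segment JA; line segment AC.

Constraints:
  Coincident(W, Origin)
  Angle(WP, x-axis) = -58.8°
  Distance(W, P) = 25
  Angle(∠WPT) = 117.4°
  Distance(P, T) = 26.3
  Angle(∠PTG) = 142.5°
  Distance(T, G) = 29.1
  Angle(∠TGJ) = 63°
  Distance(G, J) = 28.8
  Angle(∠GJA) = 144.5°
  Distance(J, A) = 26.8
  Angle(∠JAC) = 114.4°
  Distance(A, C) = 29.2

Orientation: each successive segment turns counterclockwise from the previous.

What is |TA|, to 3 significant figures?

38.8

W is at the origin; WP runs at -58.8° with length 25.0, so P = (13.0, -21.4). ∠WPT = 117.4° gives PT at 3.80° from the x-axis; with |PT| = 26.3, T = (39.2, -19.6). ∠PTG = 142.5° gives TG at 41.3° from the x-axis; with |TG| = 29.1, G = (61.1, -0.435). ∠TGJ = 63.0° gives GJ at 158° from the x-axis; with |GJ| = 28.8, J = (34.3, 10.2). ∠GJA = 144.5° gives JA at -166° from the x-axis; with |JA| = 26.8, A = (8.27, 3.82). Then |TA| = |A − T| = 38.8.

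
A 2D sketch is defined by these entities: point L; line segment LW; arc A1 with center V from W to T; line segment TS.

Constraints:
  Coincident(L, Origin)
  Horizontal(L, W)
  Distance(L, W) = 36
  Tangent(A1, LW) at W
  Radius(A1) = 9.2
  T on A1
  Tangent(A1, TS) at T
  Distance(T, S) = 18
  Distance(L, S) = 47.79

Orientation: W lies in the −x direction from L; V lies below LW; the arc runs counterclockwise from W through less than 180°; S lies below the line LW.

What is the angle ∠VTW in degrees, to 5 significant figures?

33.908°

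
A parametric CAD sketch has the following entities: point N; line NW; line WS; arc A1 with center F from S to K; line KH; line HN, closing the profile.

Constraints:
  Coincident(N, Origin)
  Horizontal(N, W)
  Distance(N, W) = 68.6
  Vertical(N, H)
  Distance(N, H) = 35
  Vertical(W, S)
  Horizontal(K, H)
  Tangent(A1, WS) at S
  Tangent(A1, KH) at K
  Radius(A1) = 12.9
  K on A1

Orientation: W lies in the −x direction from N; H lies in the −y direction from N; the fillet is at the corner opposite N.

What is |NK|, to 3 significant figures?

65.8

The virtual corner opposite N is at (-68.6, -35.0). Tangency of A1 to WS means the radius FS is perpendicular to WS and tangency of A1 to KH means the radius FK is perpendicular to KH, with radius 12.9, so the center F sits 12.9 in from both sides at F = (-55.7, -22.1). That places the tangent points at S = (-68.6, -22.1) on WS and K = (-55.7, -35.0) on KH. Then |NK| = |K − N| = 65.8.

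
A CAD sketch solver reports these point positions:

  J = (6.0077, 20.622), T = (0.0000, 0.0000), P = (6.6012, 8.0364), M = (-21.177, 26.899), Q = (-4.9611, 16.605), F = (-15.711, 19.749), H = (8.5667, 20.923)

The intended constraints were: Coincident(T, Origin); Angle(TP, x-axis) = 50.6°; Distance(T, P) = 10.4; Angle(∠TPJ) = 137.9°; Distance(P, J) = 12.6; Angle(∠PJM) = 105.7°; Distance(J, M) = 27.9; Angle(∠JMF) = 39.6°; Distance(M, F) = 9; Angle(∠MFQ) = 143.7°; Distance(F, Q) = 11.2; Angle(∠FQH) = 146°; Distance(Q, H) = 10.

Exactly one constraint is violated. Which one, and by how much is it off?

Distance(Q, H) = 10 — off by 4.20.

T = (0.00, 0.00) ✓; TP at 50.60° ✓; |TP| = 10.40 ✓; ∠TPJ = 137.9° ✓; |PJ| = 12.60 ✓; ∠PJM = 105.7° ✓; |JM| = 27.90 ✓; ∠JMF = 39.60° ✓; |MF| = 9.000 ✓; ∠MFQ = 143.7° ✓; |FQ| = 11.20 ✓; ∠FQH = 146.0° ✓; |QH| = 14.20 ✗.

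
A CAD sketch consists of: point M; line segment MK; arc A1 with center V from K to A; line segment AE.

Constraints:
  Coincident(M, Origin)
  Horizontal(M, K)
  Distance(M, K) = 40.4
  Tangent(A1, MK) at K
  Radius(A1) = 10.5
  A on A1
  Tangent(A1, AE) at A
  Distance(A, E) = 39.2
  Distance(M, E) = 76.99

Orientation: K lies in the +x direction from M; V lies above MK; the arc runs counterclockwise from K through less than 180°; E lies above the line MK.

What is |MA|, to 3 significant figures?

50.8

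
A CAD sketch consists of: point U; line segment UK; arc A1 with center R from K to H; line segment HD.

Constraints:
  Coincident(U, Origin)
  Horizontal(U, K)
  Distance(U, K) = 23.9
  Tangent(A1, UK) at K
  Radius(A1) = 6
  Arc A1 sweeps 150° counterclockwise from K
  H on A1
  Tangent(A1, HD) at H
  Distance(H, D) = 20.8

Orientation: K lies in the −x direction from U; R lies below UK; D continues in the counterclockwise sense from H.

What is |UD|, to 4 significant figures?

23.35

U is at the origin; UK is horizontal with |UK| = 23.9 and K on the −x side, so K = (-23.90, 0.000). Tangency of A1 to UK means the radius RK is perpendicular to UK, so R = K + (0, -6) = (-23.90, -6.000). On A1, K sits at bearing 90° from R; a 150° counterclockwise sweep puts H at bearing 240°, so H = R + 6.0·(cos 240°, sin 240°) = (-26.90, -11.20). Since A1 is tangent to HD there, RH ⟂ HD, so HD runs along (−sin 240°, cos 240°); with |HD| = 20.8, D = (-8.887, -21.60). Then |UD| = |D − U| = 23.35.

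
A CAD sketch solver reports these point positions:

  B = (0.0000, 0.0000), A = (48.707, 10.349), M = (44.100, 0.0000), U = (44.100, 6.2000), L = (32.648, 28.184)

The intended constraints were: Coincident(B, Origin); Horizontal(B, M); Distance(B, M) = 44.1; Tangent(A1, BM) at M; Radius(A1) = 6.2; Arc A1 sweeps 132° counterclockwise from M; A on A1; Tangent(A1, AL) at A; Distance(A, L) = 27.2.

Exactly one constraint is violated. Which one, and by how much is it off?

Distance(A, L) = 27.2 — off by 3.20.

B = (0.00, 0.00) ✓; B.y = 0.00, M.y = 0.00 ✓; |BM| = 44.10 ✓; ∠(UM, MB) = 90.00° ✓; |UM| = 6.200 ✓; bearing(U→A) − bearing(U→M) = 132.0° ✓; |UA| = 6.200 ✓; ∠(UA, AL) = 90.01° ✓; |AL| = 24.00 ✗.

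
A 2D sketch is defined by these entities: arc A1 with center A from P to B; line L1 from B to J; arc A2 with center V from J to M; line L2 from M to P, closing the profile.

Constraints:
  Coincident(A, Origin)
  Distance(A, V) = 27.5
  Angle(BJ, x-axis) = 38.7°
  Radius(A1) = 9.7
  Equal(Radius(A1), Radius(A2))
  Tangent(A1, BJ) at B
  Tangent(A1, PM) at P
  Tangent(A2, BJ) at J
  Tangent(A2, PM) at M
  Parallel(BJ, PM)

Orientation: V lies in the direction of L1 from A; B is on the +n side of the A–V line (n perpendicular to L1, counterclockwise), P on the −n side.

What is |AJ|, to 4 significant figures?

29.16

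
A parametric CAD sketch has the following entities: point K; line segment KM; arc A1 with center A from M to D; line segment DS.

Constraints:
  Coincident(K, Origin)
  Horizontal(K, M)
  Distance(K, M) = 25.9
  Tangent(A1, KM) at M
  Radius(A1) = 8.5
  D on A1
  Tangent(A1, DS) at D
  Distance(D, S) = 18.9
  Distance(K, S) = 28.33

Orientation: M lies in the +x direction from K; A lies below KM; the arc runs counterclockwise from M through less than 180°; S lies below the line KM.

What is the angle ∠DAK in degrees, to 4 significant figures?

5.102°

Checks: |KM| = 25.90 ✓; |AD| = 8.500 ✓; ∠(AD, DS) = 90.00° ✓; |DS| = 18.90 ✓; |KS| = 28.33 ✓.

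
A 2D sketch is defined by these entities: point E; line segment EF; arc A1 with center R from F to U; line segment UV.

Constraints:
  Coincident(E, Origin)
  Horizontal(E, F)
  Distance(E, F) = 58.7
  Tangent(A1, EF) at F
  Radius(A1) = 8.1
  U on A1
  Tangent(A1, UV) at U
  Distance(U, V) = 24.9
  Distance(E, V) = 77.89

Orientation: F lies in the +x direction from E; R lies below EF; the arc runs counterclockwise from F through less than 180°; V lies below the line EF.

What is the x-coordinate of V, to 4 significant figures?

71.47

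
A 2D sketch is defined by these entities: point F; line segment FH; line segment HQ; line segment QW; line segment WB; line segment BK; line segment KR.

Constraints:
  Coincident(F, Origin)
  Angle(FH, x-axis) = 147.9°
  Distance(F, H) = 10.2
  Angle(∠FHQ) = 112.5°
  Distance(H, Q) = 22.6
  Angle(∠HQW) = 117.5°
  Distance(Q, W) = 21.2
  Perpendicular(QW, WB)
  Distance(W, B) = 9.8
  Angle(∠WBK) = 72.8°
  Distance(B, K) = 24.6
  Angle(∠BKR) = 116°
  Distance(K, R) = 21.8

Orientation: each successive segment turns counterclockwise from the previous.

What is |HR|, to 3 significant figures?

39.4

F is at the origin; FH runs at 147.9° with length 10.2, so H = (-8.64, 5.42). ∠FHQ = 112.5° gives HQ at -145° from the x-axis; with |HQ| = 22.6, Q = (-27.1, -7.67). ∠HQW = 117.5° gives QW at -82.1° from the x-axis; with |QW| = 21.2, W = (-24.1, -28.7). The perpendicularity gives WB at right angles to QW, so WB runs at 7.90°; with |WB| = 9.8, B = (-14.4, -27.3). ∠WBK = 72.8° gives BK at 115° from the x-axis; with |BK| = 24.6, K = (-24.9, -5.05). ∠BKR = 116.0° gives KR at 179° from the x-axis; with |KR| = 21.8, R = (-46.7, -4.70). Then |HR| = |R − H| = 39.4.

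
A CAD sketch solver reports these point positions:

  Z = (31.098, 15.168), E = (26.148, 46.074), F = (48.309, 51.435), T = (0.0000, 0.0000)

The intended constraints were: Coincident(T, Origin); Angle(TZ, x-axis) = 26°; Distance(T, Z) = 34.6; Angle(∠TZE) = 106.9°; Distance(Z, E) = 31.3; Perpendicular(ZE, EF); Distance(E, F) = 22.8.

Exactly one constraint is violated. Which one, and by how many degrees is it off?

Perpendicular(ZE, EF) — off by 4.50°.

T = (0.00, 0.00) ✓; TZ at 26.00° ✓; |TZ| = 34.60 ✓; ∠TZE = 106.9° ✓; |ZE| = 31.30 ✓; ∠(ZE, EF) = 85.50° ✗; |EF| = 22.80 ✓.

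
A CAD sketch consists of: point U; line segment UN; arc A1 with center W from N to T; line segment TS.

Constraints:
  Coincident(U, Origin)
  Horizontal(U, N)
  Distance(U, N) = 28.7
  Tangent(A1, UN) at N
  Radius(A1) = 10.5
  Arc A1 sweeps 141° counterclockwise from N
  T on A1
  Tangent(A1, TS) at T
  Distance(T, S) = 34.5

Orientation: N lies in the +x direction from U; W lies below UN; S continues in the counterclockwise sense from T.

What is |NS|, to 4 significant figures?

45.14

U is at the origin; U and N share the same y with |UN| = 28.7 and N on the +x side, so N = (28.70, 0.000). The tangent condition forces WN to be normal to UN, so W = N + (0, -10.5) = (28.70, -10.50). On A1, N sits at bearing 90° from W; a 141° counterclockwise sweep puts T at bearing 231°, so T = W + 10.5·(cos 231°, sin 231°) = (22.09, -18.66). A1 meets TS tangentially, so WT is at right angles to TS, so TS runs along (−sin 231°, cos 231°); with |TS| = 34.5, S = (48.90, -40.37). Then |NS| = |S − N| = 45.14.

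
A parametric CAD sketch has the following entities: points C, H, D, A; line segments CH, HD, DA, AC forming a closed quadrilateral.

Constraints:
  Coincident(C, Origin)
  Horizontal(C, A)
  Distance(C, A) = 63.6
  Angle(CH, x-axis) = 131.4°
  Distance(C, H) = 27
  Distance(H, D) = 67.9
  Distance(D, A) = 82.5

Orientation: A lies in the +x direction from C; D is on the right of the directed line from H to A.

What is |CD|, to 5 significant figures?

46.583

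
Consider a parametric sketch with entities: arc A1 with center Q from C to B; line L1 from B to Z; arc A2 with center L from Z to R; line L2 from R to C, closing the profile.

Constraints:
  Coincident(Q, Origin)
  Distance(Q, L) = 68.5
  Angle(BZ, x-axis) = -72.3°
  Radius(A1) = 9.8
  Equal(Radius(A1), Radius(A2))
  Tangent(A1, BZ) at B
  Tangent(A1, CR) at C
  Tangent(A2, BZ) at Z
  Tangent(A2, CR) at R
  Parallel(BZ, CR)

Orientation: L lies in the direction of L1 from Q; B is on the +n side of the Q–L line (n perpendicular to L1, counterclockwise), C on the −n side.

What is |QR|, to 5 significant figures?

69.197

Tangency of A1 to both parallel lines with radius 9.8 puts B and C at Q ± 9.8·n: B = (9.3361, 2.9795), C = (-9.3361, -2.9795). Equal radii place Z and R the same way about L: Z = L + 9.8·n = (30.162, -62.278), R = L − 9.8·n = (11.490, -68.237). Then |QR| = |R − Q| = 69.197.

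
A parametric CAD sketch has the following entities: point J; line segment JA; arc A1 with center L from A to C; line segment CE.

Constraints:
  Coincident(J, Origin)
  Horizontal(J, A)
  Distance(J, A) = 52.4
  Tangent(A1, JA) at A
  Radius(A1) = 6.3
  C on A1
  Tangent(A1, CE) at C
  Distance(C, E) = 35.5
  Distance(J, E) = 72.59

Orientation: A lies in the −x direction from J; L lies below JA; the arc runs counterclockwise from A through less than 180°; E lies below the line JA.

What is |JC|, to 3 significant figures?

59.0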